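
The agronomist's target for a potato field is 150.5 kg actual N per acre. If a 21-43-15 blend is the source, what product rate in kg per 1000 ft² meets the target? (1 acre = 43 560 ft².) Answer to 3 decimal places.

16.452 kg of product per thousand sq ft

Product per acre = 150.5 / 21% = 716.667 kg.
Convert to per 1000 ft²: 716.667 × 0.0229568 = 16.4524 kg.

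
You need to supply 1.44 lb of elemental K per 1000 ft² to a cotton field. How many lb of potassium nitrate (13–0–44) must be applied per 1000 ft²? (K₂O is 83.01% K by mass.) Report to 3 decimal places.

As K₂O: 1.44 / 0.8301 = 1.73473 lb per 1000 ft².
Product per 1000 ft² = 1.73473 / 44% = 3.94257 lb.

3.943 lb of product per thousand sq ft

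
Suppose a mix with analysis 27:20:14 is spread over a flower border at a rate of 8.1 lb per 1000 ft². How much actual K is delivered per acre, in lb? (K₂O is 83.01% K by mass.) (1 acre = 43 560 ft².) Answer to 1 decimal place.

K₂O per 1000 ft² = 8.1 × 14% = 1.134 lb.
Elemental K = 1.134 × 0.8301 = 0.941333 lb per 1000 ft².
Convert to per acre: 0.941333 × 43.56 = 41.0045 lb.

41.0 lb K per acre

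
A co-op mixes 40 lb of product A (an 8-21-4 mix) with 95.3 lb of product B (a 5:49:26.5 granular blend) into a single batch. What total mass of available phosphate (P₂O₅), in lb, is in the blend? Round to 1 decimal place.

55.1 lb P₂O₅

P₂O₅ mass = 21%×40 + 49%×95.3 = 55.097 lb.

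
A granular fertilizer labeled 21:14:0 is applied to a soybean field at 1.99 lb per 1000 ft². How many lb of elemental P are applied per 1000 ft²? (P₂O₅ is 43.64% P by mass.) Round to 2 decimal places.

P₂O₅ per 1000 ft² = 1.99 × 14% = 0.2786 lb.
Elemental P = 0.2786 × 0.4364 = 0.121581 lb per 1000 ft².

0.12 lb P per thousand sq ft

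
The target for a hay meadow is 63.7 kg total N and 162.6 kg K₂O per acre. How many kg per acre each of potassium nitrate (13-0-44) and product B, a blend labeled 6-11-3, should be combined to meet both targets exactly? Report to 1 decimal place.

Let a = kg of potassium nitrate, b = kg of product B (per acre).
N: 0.13·a + 0.06·b = 63.7
K₂O: 0.44·a + 0.03·b = 162.6
Solving simultaneously: a = 348.667, b = 306.222.

348.7 kg potassium nitrate, 306.2 kg product B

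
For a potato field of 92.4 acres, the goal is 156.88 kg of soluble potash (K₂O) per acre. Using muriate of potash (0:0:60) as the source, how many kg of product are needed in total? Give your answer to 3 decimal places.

Product per acre = 156.88 / 60% = 261.467 kg.
Total product = 261.467 × 92.4 = 24159.52 kg.

24159.520 kg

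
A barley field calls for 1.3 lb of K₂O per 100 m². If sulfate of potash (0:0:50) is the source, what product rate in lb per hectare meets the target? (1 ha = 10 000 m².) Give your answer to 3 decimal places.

Product per 100 m² = 1.3 / 50% = 2.6 lb.
Convert to per hectare: 2.6 × 100 = 260 lb.

260.000 lb of product per hectare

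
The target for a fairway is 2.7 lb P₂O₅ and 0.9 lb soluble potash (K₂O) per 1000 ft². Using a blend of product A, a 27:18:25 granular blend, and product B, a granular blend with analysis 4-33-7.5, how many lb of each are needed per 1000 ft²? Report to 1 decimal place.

Per-1000 ft² balance (a = product A, b = product B):
P₂O₅: 0.18·a + 0.33·b = 2.7
K₂O: 0.25·a + 0.075·b = 0.9
Eliminate a: (row1) − 0.18/0.25·(row2) → 0.276·b = 2.052, so b = 7.43478.
Back-substitute: a = (2.7 − 0.33·7.43478) / 0.18 = 1.36957.

1.4 lb product A, 7.4 lb product B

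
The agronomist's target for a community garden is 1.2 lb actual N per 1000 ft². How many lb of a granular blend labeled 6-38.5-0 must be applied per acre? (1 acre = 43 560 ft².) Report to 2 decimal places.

Product per 1000 ft² = 1.2 / 6% = 20 lb.
Convert to per acre: 20 × 43.56 = 871.2 lb.

871.20 lb of product per acre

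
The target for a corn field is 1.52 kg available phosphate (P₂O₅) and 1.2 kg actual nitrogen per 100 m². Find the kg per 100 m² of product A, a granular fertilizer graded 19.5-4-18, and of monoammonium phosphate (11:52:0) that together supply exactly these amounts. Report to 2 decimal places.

4.71 kg product A, 2.56 kg monoammonium phosphate

Let a = kg of product A, b = kg of monoammonium phosphate (per 100 m²).
P₂O₅: 0.04·a + 0.52·b = 1.52
N: 0.195·a + 0.11·b = 1.2
From row1: a = (1.52 − 0.52·b) / 0.04.
Into row2: 0.195·(1.52 − 0.52·b)/0.04 + 0.11·b = 1.2 → b = 2.56082, a = 4.70928.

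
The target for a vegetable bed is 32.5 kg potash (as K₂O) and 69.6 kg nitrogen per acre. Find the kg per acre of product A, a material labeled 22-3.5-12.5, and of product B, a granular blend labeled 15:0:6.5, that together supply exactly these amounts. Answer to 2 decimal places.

78.88 kg product A, 348.31 kg product B

Per-acre balance (a = product A, b = product B):
K₂O: 0.125·a + 0.065·b = 32.5
N: 0.22·a + 0.15·b = 69.6
Eliminate a: (row1) − 0.125/0.22·(row2) → -0.0202273·b = -7.04545, so b = 348.3146.
Back-substitute: a = (32.5 − 0.065·348.3146) / 0.125 = 78.8764.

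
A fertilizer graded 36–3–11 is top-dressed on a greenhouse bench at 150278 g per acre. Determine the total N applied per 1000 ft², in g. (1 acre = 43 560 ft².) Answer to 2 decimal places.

1241.97 g N per thousand sq ft

nitrogen per acre = 150278 × 36% = 54100.1 g.
Convert to per 1000 ft²: 54100.1 × 0.0229568 = 1241.967 g.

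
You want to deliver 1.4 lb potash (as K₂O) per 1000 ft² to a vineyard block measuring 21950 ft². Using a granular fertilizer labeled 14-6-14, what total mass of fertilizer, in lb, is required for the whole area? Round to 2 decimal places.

219.50 lb

Product per 1000 ft² = 1.4 / 14% = 10 lb.
Total product = 10 × 21950 / 1000 = 219.5 lb.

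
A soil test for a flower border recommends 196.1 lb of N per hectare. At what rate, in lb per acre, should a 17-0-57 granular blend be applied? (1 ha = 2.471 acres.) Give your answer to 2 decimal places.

Product per hectare = 196.1 / 17% = 1153.53 lb.
Convert to per acre: 1153.53 × 0.404694 = 466.827 lb.

466.83 lb of product per acre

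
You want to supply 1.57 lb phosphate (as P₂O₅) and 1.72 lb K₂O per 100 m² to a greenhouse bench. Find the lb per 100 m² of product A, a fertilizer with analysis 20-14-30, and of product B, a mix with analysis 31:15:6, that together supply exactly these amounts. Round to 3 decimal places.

4.475 lb product A, 6.290 lb product B

Per-100 m² balance (a = product A, b = product B):
P₂O₅: 0.14·a + 0.15·b = 1.57
K₂O: 0.3·a + 0.06·b = 1.72
Solving simultaneously: a = 4.47541, b = 6.28962.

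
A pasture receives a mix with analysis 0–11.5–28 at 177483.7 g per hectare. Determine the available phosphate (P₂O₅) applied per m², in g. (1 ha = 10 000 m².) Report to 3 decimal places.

2.041 g P₂O₅ per sq m

P₂O₅ per hectare = 177483.7 × 11.5% = 20410.6 g.
Convert to per m²: 20410.6 × 0.0001 = 2.04106 g.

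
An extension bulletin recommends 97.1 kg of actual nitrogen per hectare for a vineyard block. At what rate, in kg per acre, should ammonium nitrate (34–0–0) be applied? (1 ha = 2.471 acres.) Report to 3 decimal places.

Product per hectare = 97.1 / 34% = 285.588 kg.
Convert to per acre: 285.588 × 0.404694 = 115.57598 kg.

115.576 kg of product per acre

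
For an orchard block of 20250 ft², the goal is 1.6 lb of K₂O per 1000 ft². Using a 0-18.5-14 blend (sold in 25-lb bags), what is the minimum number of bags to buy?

10 bags

Product per 1000 ft² = 1.6 / 14% = 11.4286 lb.
Total product = 11.4286 × 20250 / 1000 = 231.429 lb.
Bags = ⌈231.429 / 25⌉ = 10.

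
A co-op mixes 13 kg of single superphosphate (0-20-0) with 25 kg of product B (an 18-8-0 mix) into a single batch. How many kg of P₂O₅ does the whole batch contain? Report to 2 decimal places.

4.60 kg P₂O₅

P₂O₅ mass = 20%×13 + 8%×25 = 4.6 kg.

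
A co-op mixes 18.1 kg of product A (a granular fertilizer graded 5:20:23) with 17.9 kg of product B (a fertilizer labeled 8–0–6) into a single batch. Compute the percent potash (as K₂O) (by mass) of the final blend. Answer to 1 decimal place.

14.5% K₂O

Total mass = 18.1 + 17.9 = 36 kg.
K₂O mass = 23%×18.1 + 6%×17.9 = 5.237 kg.
% K₂O = 5.237 / 36 = 14.5472%.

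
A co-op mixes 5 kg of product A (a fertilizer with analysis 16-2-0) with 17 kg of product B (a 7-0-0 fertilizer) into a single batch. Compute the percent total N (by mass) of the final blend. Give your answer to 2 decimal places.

9.05% N

Total mass = 5 + 17 = 22 kg.
N mass = 16%×5 + 7%×17 = 1.99 kg.
% N = 1.99 / 22 = 9.04545%.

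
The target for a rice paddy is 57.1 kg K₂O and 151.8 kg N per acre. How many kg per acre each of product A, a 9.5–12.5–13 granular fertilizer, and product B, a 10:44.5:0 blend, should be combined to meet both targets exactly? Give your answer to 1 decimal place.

With a, b = kg per acre of product A and product B:
K₂O: 0.13·a + 0·b = 57.1
N: 0.095·a + 0.1·b = 151.8
Eliminate a: (row1) − 0.13/0.095·(row2) → -0.136842·b = -150.626, so b = 1100.73.
Back-substitute: a = (57.1 − 0·1100.73) / 0.13 = 439.231.

439.2 kg product A, 1100.7 kg product B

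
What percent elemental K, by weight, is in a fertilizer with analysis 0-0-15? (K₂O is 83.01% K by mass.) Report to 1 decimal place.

12.5% K

%K = 15 × 0.8301 = 12.4515%.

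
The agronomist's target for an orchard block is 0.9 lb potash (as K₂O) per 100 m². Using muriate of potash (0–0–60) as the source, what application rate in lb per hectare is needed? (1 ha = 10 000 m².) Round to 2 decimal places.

150.00 lb of product per hectare

Product per 100 m² = 0.9 / 60% = 1.5 lb.
Convert to per hectare: 1.5 × 100 = 150 lb.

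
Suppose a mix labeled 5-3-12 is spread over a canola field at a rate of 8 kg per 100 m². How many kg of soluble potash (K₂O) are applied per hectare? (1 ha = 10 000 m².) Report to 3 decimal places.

K₂O per 100 m² = 8 × 12% = 0.96 kg.
Convert to per hectare: 0.96 × 100 = 96 kg.

96.000 kg K₂O per hectare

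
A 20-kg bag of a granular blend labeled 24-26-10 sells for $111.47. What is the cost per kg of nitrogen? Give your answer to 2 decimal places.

N in bag = 20 × 24% = 4.8 kg.
Cost per kg N = $111.47 / 4.8 = $23.2229.

$23.22 per kg N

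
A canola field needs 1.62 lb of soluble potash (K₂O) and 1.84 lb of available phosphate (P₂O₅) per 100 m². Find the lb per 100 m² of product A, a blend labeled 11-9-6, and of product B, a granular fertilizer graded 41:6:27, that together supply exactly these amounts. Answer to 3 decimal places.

19.304 lb product A, 1.710 lb product B

Per-100 m² balance (a = product A, b = product B):
K₂O: 0.06·a + 0.27·b = 1.62
P₂O₅: 0.09·a + 0.06·b = 1.84
Solving simultaneously: a = 19.3043, b = 1.71014.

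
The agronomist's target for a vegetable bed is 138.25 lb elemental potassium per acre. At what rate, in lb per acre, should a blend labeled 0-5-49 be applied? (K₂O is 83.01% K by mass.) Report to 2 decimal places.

339.89 lb of product per acre

As K₂O: 138.25 / 0.8301 = 166.546 lb per acre.
Product per acre = 166.546 / 49% = 339.8902 lb.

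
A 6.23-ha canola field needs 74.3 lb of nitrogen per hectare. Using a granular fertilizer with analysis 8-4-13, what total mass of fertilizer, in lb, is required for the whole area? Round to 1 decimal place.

Product per hectare = 74.3 / 8% = 928.75 lb.
Total product = 928.75 × 6.23 = 5786.11 lb.

5786.1 lb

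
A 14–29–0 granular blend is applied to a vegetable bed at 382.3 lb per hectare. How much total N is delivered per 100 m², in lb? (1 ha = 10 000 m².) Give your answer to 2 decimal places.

0.54 lb N per hundred sq m

nitrogen per hectare = 382.3 × 14% = 53.522 lb.
Convert to per 100 m²: 53.522 × 0.01 = 0.53522 lb.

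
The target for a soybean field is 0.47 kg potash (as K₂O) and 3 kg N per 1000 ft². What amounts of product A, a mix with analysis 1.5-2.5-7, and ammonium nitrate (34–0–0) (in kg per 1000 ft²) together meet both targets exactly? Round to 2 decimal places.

6.71 kg product A, 8.53 kg ammonium nitrate

Let a = kg of product A, b = kg of ammonium nitrate (per 1000 ft²).
K₂O: 0.07·a + 0·b = 0.47
N: 0.015·a + 0.34·b = 3
From row1: a = (0.47 − 0·b) / 0.07.
Into row2: 0.015·(0.47 − 0·b)/0.07 + 0.34·b = 3 → b = 8.52731, a = 6.71429.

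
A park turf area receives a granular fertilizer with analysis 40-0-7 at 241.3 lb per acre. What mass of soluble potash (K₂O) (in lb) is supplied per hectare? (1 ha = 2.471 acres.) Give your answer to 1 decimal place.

K₂O per acre = 241.3 × 7% = 16.891 lb.
Convert to per hectare: 16.891 × 2.471 = 41.7377 lb.

41.7 lb K₂O per hectare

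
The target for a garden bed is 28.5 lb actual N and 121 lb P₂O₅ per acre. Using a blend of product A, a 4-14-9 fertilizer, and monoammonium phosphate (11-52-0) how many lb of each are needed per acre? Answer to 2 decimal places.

279.63 lb product A, 157.41 lb monoammonium phosphate

With a, b = lb per acre of product A and monoammonium phosphate:
N: 0.04·a + 0.11·b = 28.5
P₂O₅: 0.14·a + 0.52·b = 121
Eliminate b: (row1) − 0.11/0.52·(row2) → 0.0103846·a = 2.90385, so a = 279.6296.
Then b = (121 − 0.14·279.6296) / 0.52 = 157.407.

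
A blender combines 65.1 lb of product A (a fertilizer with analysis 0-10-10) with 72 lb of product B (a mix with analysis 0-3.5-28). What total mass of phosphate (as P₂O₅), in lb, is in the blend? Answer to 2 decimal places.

9.03 lb P₂O₅

P₂O₅ mass = 10%×65.1 + 3.5%×72 = 9.03 lb.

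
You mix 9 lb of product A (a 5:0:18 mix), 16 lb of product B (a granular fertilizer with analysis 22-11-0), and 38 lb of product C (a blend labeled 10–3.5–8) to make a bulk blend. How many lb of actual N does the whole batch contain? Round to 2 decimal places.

N mass = 5%×9 + 22%×16 + 10%×38 = 7.77 lb.

7.77 lb N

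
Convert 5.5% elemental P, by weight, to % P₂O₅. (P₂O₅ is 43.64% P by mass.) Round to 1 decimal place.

12.6% P₂O₅

%P₂O₅ = 5.5 / 0.4364 = 12.6031%.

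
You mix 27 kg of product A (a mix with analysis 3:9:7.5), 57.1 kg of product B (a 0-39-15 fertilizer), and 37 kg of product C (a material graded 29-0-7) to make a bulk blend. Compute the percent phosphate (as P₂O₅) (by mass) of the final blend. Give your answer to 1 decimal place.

Total mass = 27 + 57.1 + 37 = 121.1 kg.
P₂O₅ mass = 9%×27 + 39%×57.1 + 0%×37 = 24.699 kg.
% P₂O₅ = 24.699 / 121.1 = 20.3955%.

20.4% P₂O₅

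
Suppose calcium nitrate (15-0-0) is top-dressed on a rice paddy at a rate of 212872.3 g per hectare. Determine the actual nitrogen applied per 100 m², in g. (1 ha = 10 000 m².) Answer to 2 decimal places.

nitrogen per hectare = 212872.3 × 15% = 31930.8 g.
Convert to per 100 m²: 31930.8 × 0.01 = 319.308 g.

319.31 g N per hundred sq m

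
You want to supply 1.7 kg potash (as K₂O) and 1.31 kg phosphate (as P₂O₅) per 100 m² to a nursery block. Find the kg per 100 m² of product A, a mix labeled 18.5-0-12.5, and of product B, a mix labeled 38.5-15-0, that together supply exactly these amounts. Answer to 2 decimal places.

With a, b = kg per 100 m² of product A and product B:
K₂O: 0.125·a + 0·b = 1.7
P₂O₅: 0·a + 0.15·b = 1.31
Solving simultaneously: a = 13.6, b = 8.73333.

13.60 kg product A, 8.73 kg product B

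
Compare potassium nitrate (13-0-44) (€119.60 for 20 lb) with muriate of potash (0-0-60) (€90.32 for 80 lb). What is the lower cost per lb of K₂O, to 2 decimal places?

€1.88 per lb K₂O (muriate of potash)

potassium nitrate: K₂O per bag = 20 × 44% = 8.8 lb; cost = 119.60 / 8.8 = €13.5909/lb K₂O.
muriate of potash: K₂O per bag = 80 × 60% = 48 lb; cost = 90.32 / 48 = €1.8817/lb K₂O.
muriate of potash is cheaper.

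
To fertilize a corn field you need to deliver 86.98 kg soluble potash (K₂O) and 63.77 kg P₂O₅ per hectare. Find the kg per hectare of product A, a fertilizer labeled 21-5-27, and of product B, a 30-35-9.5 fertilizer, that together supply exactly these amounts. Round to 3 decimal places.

Let a = kg of product A, b = kg of product B (per hectare).
K₂O: 0.27·a + 0.095·b = 86.98
P₂O₅: 0.05·a + 0.35·b = 63.77
Eliminate a: (row1) − 0.27/0.05·(row2) → -1.795·b = -257.378, so b = 143.3861.
Back-substitute: a = (86.98 − 0.095·143.3861) / 0.27 = 271.69749.

271.697 kg product A, 143.386 kg product B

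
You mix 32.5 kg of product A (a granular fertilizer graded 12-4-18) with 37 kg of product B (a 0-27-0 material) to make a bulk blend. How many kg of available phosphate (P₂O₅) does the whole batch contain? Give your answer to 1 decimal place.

P₂O₅ mass = 4%×32.5 + 27%×37 = 11.29 kg.

11.3 kg P₂O₅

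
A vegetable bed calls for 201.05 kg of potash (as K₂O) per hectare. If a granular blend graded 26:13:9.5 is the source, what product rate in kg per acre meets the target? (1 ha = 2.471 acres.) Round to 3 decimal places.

856.461 kg of product per acre

Product per hectare = 201.05 / 9.5% = 2116.32 kg.
Convert to per acre: 2116.32 × 0.404694 = 856.4613 kg.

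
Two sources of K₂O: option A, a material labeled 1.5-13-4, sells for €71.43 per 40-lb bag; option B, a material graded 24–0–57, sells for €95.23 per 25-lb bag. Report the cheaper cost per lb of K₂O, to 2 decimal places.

€6.68 per lb K₂O (option B)

option A: K₂O per bag = 40 × 4% = 1.6 lb; cost = 71.43 / 1.6 = €44.6438/lb K₂O.
option B: K₂O per bag = 25 × 57% = 14.25 lb; cost = 95.23 / 14.25 = €6.6828/lb K₂O.
option B is cheaper.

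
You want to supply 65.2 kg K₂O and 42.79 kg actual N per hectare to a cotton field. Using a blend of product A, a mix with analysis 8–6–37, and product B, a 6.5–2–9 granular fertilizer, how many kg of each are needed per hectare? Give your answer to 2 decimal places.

22.96 kg product A, 630.05 kg product B

Let a = kg of product A, b = kg of product B (per hectare).
K₂O: 0.37·a + 0.09·b = 65.2
N: 0.08·a + 0.065·b = 42.79
Solving simultaneously: a = 22.9614, b = 630.047.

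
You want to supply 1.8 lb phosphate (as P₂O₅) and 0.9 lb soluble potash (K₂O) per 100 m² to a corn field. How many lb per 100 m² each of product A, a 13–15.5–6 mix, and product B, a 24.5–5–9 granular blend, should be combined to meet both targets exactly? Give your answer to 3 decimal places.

10.685 lb product A, 2.877 lb product B

With a, b = lb per 100 m² of product A and product B:
P₂O₅: 0.155·a + 0.05·b = 1.8
K₂O: 0.06·a + 0.09·b = 0.9
Eliminate a: (row1) − 0.155/0.06·(row2) → -0.1825·b = -0.525, so b = 2.87671.
Back-substitute: a = (1.8 − 0.05·2.87671) / 0.155 = 10.6849.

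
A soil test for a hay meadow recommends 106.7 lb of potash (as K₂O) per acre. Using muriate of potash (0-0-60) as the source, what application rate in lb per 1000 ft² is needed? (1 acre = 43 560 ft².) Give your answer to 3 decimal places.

Product per acre = 106.7 / 60% = 177.833 lb.
Convert to per 1000 ft²: 177.833 × 0.0229568 = 4.08249 lb.

4.082 lb of product per thousand sq ft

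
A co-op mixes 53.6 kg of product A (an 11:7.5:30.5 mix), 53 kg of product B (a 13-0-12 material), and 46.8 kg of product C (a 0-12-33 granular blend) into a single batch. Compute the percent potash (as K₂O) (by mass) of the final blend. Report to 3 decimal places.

24.871% K₂O

Total mass = 53.6 + 53 + 46.8 = 153.4 kg.
K₂O mass = 30.5%×53.6 + 12%×53 + 33%×46.8 = 38.152 kg.
% K₂O = 38.152 / 153.4 = 24.8709%.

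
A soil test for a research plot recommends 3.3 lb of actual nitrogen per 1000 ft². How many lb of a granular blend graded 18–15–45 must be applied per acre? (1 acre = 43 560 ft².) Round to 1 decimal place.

798.6 lb of product per acre

Product per 1000 ft² = 3.3 / 18% = 18.3333 lb.
Convert to per acre: 18.3333 × 43.56 = 798.6 lb.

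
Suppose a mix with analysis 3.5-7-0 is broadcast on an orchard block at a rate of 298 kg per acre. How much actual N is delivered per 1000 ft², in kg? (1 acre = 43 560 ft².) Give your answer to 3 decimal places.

nitrogen per acre = 298 × 3.5% = 10.43 kg.
Convert to per 1000 ft²: 10.43 × 0.0229568 = 0.23944 kg.

0.239 kg N per thousand sq ft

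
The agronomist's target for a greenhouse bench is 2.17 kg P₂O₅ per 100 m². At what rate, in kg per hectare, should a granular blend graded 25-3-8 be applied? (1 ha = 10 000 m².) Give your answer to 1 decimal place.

7233.3 kg of product per hectare

Product per 100 m² = 2.17 / 3% = 72.3333 kg.
Convert to per hectare: 72.3333 × 100 = 7233.33 kg.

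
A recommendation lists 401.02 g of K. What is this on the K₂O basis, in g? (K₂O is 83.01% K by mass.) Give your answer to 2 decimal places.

K₂O = 401.02 / 0.8301 = 483.098 g.

483.10 g K₂O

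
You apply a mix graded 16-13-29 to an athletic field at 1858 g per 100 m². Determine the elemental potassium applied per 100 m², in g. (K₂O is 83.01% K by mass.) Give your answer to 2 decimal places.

447.27 g K per hundred sq m

K₂O per 100 m² = 1858 × 29% = 538.82 g.
Elemental K = 538.82 × 0.8301 = 447.274 g per 100 m².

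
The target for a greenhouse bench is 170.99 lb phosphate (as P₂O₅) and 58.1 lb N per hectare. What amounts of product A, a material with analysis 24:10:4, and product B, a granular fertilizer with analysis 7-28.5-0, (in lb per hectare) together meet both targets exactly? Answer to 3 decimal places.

74.743 lb product A, 573.739 lb product B

Let a = lb of product A, b = lb of product B (per hectare).
P₂O₅: 0.1·a + 0.285·b = 170.99
N: 0.24·a + 0.07·b = 58.1
Solving simultaneously: a = 74.7427, b = 573.7394.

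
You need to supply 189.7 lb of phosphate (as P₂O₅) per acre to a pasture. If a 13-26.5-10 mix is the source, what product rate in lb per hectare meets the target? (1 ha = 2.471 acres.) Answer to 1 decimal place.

1768.9 lb of product per hectare

Product per acre = 189.7 / 26.5% = 715.849 lb.
Convert to per hectare: 715.849 × 2.471 = 1768.86 lb.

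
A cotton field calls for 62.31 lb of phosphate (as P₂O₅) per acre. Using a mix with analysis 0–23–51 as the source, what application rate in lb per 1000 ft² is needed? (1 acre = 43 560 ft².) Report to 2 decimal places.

6.22 lb of product per thousand sq ft

Product per acre = 62.31 / 23% = 270.913 lb.
Convert to per 1000 ft²: 270.913 × 0.0229568 = 6.21931 lb.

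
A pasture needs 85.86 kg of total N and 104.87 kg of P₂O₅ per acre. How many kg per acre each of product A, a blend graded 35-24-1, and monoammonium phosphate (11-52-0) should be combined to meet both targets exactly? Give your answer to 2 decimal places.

Let a = kg of product A, b = kg of monoammonium phosphate (per acre).
N: 0.35·a + 0.11·b = 85.86
P₂O₅: 0.24·a + 0.52·b = 104.87
Eliminate b: (row1) − 0.11/0.52·(row2) → 0.299231·a = 63.676, so a = 212.799.
Then b = (104.87 − 0.24·212.799) / 0.52 = 103.458.

212.80 kg product A, 103.46 kg monoammonium phosphate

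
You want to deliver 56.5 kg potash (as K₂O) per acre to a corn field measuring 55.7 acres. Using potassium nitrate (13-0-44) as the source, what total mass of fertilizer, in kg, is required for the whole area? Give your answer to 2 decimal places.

7152.39 kg

Product per acre = 56.5 / 44% = 128.409 kg.
Total product = 128.409 × 55.7 = 7152.386 kg.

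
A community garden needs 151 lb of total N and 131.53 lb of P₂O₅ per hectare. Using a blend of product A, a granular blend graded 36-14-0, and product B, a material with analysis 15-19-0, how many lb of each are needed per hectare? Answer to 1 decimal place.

Let a = lb of product A, b = lb of product B (per hectare).
N: 0.36·a + 0.15·b = 151
P₂O₅: 0.14·a + 0.19·b = 131.53
From row1: a = (151 − 0.15·b) / 0.36.
Into row2: 0.14·(151 − 0.15·b)/0.36 + 0.19·b = 131.53 → b = 552.97, a = 189.04.

189.0 lb product A, 553.0 lb product B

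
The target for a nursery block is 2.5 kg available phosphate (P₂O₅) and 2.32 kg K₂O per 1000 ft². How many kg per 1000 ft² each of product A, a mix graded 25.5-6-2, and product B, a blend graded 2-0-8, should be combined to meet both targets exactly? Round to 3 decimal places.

Let a = kg of product A, b = kg of product B (per 1000 ft²).
P₂O₅: 0.06·a + 0·b = 2.5
K₂O: 0.02·a + 0.08·b = 2.32
Solving simultaneously: a = 41.6667, b = 18.5833.

41.667 kg product A, 18.583 kg product B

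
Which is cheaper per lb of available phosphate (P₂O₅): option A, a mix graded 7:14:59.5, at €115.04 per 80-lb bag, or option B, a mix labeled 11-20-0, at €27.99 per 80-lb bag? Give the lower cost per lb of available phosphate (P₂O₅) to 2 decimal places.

option A: P₂O₅ per bag = 80 × 14% = 11.2 lb; cost = 115.04 / 11.2 = €10.2714/lb P₂O₅.
option B: P₂O₅ per bag = 80 × 20% = 16 lb; cost = 27.99 / 16 = €1.7494/lb P₂O₅.
option B is cheaper.

€1.75 per lb P₂O₅ (option B)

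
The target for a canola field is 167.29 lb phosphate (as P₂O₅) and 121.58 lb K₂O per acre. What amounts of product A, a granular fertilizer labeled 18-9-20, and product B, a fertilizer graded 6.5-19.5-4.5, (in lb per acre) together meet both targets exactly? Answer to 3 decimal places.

462.948 lb product A, 644.229 lb product B

With a, b = lb per acre of product A and product B:
P₂O₅: 0.09·a + 0.195·b = 167.29
K₂O: 0.2·a + 0.045·b = 121.58
Eliminate b: (row1) − 0.195/0.045·(row2) → -0.776667·a = -359.557, so a = 462.948498.
Then b = (121.58 − 0.2·462.948498) / 0.045 = 644.2289.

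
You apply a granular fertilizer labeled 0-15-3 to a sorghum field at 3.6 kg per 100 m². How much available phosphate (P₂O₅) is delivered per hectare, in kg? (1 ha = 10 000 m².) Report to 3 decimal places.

P₂O₅ per 100 m² = 3.6 × 15% = 0.54 kg.
Convert to per hectare: 0.54 × 100 = 54 kg.

54.000 kg P₂O₅ per hectare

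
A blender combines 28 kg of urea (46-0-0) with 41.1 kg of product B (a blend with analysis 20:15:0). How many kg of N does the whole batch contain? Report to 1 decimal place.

21.1 kg N

N mass = 46%×28 + 20%×41.1 = 21.1 kg.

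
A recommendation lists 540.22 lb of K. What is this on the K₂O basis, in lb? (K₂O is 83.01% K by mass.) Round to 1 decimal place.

K₂O = 540.22 / 0.8301 = 650.789 lb.

650.8 lb K₂O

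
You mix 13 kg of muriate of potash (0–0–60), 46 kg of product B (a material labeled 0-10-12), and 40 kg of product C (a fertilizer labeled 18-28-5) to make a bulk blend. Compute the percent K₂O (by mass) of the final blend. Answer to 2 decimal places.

15.47% K₂O

Total mass = 13 + 46 + 40 = 99 kg.
K₂O mass = 60%×13 + 12%×46 + 5%×40 = 15.32 kg.
% K₂O = 15.32 / 99 = 15.4747%.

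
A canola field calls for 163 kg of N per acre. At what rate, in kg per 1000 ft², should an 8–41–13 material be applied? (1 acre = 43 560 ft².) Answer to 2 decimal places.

46.77 kg of product per thousand sq ft

Product per acre = 163 / 8% = 2037.5 kg.
Convert to per 1000 ft²: 2037.5 × 0.0229568 = 46.7746 kg.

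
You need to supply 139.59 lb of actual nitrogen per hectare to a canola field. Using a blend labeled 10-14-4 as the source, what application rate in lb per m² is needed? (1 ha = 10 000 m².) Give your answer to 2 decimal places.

Product per hectare = 139.59 / 10% = 1395.9 lb.
Convert to per m²: 1395.9 × 0.0001 = 0.13959 lb.

0.14 lb of product per sq m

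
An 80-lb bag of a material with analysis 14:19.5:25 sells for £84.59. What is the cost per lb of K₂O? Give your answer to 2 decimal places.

£4.23 per lb K₂O

K₂O in bag = 80 × 25% = 20 lb.
Cost per lb K₂O = £84.59 / 20 = £4.2295.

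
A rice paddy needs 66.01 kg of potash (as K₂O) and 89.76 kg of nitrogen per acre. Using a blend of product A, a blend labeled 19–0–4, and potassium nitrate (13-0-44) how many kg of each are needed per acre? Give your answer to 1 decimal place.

Per-acre balance (a = product A, b = potassium nitrate):
K₂O: 0.04·a + 0.44·b = 66.01
N: 0.19·a + 0.13·b = 89.76
Eliminate a: (row1) − 0.04/0.19·(row2) → 0.412632·b = 47.1132, so b = 114.177.
Back-substitute: a = (66.01 − 0.44·114.177) / 0.04 = 394.2997.

394.3 kg product A, 114.2 kg potassium nitrate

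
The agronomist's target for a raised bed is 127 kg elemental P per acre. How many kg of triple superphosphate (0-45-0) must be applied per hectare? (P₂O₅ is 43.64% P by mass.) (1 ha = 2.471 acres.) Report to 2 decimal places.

As P₂O₅: 127 / 0.4364 = 291.017 kg per acre.
Product per acre = 291.017 / 45% = 646.705 kg.
Convert to per hectare: 646.705 × 2.471 = 1598.009 kg.

1598.01 kg of product per hectare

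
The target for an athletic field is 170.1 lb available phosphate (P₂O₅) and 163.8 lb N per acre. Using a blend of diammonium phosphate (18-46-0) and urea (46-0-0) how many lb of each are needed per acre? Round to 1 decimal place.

Let a = lb of diammonium phosphate, b = lb of urea (per acre).
P₂O₅: 0.46·a + 0·b = 170.1
N: 0.18·a + 0.46·b = 163.8
Eliminate a: (row1) − 0.46/0.18·(row2) → -1.17556·b = -248.5, so b = 211.389.
Back-substitute: a = (170.1 − 0·211.389) / 0.46 = 369.783.

369.8 lb diammonium phosphate, 211.4 lb urea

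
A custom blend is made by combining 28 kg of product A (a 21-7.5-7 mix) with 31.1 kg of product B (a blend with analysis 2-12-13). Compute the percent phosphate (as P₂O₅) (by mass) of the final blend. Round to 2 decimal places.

Total mass = 28 + 31.1 = 59.1 kg.
P₂O₅ mass = 7.5%×28 + 12%×31.1 = 5.832 kg.
% P₂O₅ = 5.832 / 59.1 = 9.86802%.

9.87% P₂O₅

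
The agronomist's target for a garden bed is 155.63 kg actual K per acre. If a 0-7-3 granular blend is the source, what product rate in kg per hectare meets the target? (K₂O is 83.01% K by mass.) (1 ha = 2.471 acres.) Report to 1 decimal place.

15442.4 kg of product per hectare

As K₂O: 155.63 / 0.8301 = 187.483 kg per acre.
Product per acre = 187.483 / 3% = 6249.45 kg.
Convert to per hectare: 6249.45 × 2.471 = 15442.39 kg.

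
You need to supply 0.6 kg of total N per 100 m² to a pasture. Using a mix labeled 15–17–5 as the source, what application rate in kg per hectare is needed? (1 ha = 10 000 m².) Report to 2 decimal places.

400.00 kg of product per hectare

Product per 100 m² = 0.6 / 15% = 4 kg.
Convert to per hectare: 4 × 100 = 400 kg.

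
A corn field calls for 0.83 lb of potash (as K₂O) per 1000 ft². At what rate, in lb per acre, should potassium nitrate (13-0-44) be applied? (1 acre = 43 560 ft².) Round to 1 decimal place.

Product per 1000 ft² = 0.83 / 44% = 1.88636 lb.
Convert to per acre: 1.88636 × 43.56 = 82.17 lb.

82.2 lb of product per acre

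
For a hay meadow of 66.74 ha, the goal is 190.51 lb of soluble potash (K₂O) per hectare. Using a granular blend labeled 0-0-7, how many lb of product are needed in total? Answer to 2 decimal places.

Product per hectare = 190.51 / 7% = 2721.57 lb.
Total product = 2721.57 × 66.74 = 181637.677 lb.

181637.68 lb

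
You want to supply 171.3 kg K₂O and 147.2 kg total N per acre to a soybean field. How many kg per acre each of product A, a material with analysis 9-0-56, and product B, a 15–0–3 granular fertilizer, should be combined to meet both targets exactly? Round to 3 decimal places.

261.734 kg product A, 824.293 kg product B

Let a = kg of product A, b = kg of product B (per acre).
K₂O: 0.56·a + 0.03·b = 171.3
N: 0.09·a + 0.15·b = 147.2
Eliminate a: (row1) − 0.56/0.09·(row2) → -0.903333·b = -744.611, so b = 824.2927.
Back-substitute: a = (171.3 − 0.03·824.2927) / 0.56 = 261.7343.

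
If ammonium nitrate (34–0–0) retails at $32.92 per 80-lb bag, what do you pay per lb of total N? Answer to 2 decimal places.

N in bag = 80 × 34% = 27.2 lb.
Cost per lb N = $32.92 / 27.2 = $1.2103.

$1.21 per lb N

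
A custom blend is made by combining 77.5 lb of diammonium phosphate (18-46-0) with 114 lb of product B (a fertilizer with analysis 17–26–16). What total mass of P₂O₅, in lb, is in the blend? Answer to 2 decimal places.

P₂O₅ mass = 46%×77.5 + 26%×114 = 65.29 lb.

65.29 lb P₂O₅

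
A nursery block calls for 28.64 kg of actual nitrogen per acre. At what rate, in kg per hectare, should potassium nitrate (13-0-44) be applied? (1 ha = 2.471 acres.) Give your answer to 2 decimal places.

544.38 kg of product per hectare

Product per acre = 28.64 / 13% = 220.308 kg.
Convert to per hectare: 220.308 × 2.471 = 544.3803 kg.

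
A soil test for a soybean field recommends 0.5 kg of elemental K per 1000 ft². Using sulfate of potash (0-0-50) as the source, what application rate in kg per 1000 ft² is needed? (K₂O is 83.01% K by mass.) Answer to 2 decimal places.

As K₂O: 0.5 / 0.8301 = 0.602337 kg per 1000 ft².
Product per 1000 ft² = 0.602337 / 50% = 1.20467 kg.

1.20 kg of product per thousand sq ft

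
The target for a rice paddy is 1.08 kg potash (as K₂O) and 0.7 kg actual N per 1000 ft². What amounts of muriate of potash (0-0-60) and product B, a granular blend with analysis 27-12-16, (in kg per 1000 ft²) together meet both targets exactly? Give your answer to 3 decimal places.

Let a = kg of muriate of potash, b = kg of product B (per 1000 ft²).
K₂O: 0.6·a + 0.16·b = 1.08
N: 0·a + 0.27·b = 0.7
Solving simultaneously: a = 1.10864, b = 2.59259.

1.109 kg muriate of potash, 2.593 kg product B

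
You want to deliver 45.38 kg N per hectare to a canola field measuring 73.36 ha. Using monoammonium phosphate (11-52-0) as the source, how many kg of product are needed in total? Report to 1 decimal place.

Product per hectare = 45.38 / 11% = 412.545 kg.
Total product = 412.545 × 73.36 = 30264.33 kg.

30264.3 kg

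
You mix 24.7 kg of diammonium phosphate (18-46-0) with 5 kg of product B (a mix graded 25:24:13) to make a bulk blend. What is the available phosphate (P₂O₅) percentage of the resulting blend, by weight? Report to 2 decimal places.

42.30% P₂O₅

Total mass = 24.7 + 5 = 29.7 kg.
P₂O₅ mass = 46%×24.7 + 24%×5 = 12.562 kg.
% P₂O₅ = 12.562 / 29.7 = 42.2963%.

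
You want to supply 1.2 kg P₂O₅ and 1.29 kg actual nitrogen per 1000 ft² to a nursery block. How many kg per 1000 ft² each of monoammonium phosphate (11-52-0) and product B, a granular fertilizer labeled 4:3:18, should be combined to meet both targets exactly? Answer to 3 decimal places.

0.531 kg monoammonium phosphate, 30.789 kg product B

Per-1000 ft² balance (a = monoammonium phosphate, b = product B):
P₂O₅: 0.52·a + 0.03·b = 1.2
N: 0.11·a + 0.04·b = 1.29
From row1: a = (1.2 − 0.03·b) / 0.52.
Into row2: 0.11·(1.2 − 0.03·b)/0.52 + 0.04·b = 1.29 → b = 30.7886, a = 0.531429.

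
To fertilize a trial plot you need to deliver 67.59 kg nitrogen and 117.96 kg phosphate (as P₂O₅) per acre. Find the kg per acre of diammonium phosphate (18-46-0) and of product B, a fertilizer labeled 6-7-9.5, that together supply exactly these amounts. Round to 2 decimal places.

156.42 kg diammonium phosphate, 657.24 kg product B

Let a = kg of diammonium phosphate, b = kg of product B (per acre).
N: 0.18·a + 0.06·b = 67.59
P₂O₅: 0.46·a + 0.07·b = 117.96
Eliminate b: (row1) − 0.06/0.07·(row2) → -0.214286·a = -33.5186, so a = 156.42.
Then b = (117.96 − 0.46·156.42) / 0.07 = 657.24.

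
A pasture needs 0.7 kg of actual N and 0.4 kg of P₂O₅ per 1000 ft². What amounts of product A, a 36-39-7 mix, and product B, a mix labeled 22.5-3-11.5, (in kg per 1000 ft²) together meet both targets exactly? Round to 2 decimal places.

With a, b = kg per 1000 ft² of product A and product B:
N: 0.36·a + 0.225·b = 0.7
P₂O₅: 0.39·a + 0.03·b = 0.4
Solving simultaneously: a = 0.896686, b = 1.67641.

0.90 kg product A, 1.68 kg product B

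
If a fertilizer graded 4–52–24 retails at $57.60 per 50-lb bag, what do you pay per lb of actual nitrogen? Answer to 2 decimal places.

N in bag = 50 × 4% = 2 lb.
Cost per lb N = $57.60 / 2 = $28.8000.

$28.80 per lb N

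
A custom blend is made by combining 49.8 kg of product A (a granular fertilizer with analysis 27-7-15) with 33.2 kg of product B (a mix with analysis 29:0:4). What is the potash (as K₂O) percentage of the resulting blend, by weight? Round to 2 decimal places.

Total mass = 49.8 + 33.2 = 83 kg.
K₂O mass = 15%×49.8 + 4%×33.2 = 8.798 kg.
% K₂O = 8.798 / 83 = 10.6%.

10.60% K₂O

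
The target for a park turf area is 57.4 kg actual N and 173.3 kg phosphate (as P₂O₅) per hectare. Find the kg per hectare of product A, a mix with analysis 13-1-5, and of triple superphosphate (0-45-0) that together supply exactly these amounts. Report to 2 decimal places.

Per-hectare balance (a = product A, b = triple superphosphate):
N: 0.13·a + 0·b = 57.4
P₂O₅: 0.01·a + 0.45·b = 173.3
Eliminate b: (row1) − 0/0.45·(row2) → 0.13·a = 57.4, so a = 441.538.
Then b = (173.3 − 0.01·441.538) / 0.45 = 375.299.

441.54 kg product A, 375.30 kg triple superphosphate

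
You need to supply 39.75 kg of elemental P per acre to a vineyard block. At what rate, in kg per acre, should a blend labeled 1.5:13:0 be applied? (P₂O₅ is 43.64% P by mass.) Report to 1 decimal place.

As P₂O₅: 39.75 / 0.4364 = 91.0862 kg per acre.
Product per acre = 91.0862 / 13% = 700.663 kg.

700.7 kg of product per acre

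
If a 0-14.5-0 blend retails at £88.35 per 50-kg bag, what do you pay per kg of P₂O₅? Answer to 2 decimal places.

£12.19 per kg P₂O₅

P₂O₅ in bag = 50 × 14.5% = 7.25 kg.
Cost per kg P₂O₅ = £88.35 / 7.25 = £12.1862.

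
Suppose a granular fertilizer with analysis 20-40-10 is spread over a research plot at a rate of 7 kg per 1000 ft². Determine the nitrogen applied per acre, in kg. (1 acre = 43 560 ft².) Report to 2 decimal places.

nitrogen per 1000 ft² = 7 × 20% = 1.4 kg.
Convert to per acre: 1.4 × 43.56 = 60.984 kg.

60.98 kg N per acre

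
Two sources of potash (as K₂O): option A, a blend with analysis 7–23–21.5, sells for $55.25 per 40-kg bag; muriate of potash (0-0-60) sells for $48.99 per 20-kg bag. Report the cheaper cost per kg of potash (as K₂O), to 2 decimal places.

option A: K₂O per bag = 40 × 21.5% = 8.6 kg; cost = 55.25 / 8.6 = $6.4244/kg K₂O.
muriate of potash: K₂O per bag = 20 × 60% = 12 kg; cost = 48.99 / 12 = $4.0825/kg K₂O.
muriate of potash is cheaper.

$4.08 per kg K₂O (muriate of potash)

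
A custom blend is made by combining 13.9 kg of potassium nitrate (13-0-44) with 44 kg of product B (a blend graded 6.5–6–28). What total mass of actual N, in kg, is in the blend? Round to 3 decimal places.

4.667 kg N

N mass = 13%×13.9 + 6.5%×44 = 4.667 kg.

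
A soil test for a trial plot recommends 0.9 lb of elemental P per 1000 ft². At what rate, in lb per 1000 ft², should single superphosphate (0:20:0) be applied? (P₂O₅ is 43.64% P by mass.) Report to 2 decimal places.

As P₂O₅: 0.9 / 0.4364 = 2.06233 lb per 1000 ft².
Product per 1000 ft² = 2.06233 / 20% = 10.3116 lb.

10.31 lb of product per thousand sq ft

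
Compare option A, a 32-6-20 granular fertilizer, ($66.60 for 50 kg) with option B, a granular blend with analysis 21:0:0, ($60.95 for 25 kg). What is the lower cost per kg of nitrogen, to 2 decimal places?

option A: N per bag = 50 × 32% = 16 kg; cost = 66.60 / 16 = $4.1625/kg N.
option B: N per bag = 25 × 21% = 5.25 kg; cost = 60.95 / 5.25 = $11.6095/kg N.
option A is cheaper.

$4.16 per kg N (option A)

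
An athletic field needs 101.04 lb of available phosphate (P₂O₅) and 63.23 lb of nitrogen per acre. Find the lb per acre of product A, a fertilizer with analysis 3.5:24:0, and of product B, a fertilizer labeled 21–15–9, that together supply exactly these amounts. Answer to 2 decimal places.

Let a = lb of product A, b = lb of product B (per acre).
P₂O₅: 0.24·a + 0.15·b = 101.04
N: 0.035·a + 0.21·b = 63.23
From row1: a = (101.04 − 0.15·b) / 0.24.
Into row2: 0.035·(101.04 − 0.15·b)/0.24 + 0.21·b = 63.23 → b = 257.781, a = 259.887.

259.89 lb product A, 257.78 lb product B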